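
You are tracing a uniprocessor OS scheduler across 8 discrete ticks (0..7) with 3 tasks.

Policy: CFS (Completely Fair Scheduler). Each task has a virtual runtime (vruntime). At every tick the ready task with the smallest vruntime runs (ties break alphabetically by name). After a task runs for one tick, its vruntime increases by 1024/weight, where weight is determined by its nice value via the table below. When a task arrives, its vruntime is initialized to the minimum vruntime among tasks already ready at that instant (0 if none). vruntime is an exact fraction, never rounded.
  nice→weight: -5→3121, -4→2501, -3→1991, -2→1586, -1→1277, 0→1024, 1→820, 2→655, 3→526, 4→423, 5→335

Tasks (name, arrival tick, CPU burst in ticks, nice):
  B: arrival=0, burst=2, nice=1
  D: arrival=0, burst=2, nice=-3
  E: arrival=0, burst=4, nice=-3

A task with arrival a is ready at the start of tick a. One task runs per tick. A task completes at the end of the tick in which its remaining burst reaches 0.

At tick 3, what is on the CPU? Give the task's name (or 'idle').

t=0: vr[B=0 D=0 E=0] → run B
t=1: vr[B=256/205 D=0 E=0] → run D
t=2: vr[B=256/205 D=1024/1991 E=0] → run E
t=3: vr[B=256/205 D=1024/1991 E=1024/1991] → run D
t=4: vr[B=256/205 E=1024/1991] → run E
t=5: vr[B=256/205 E=2048/1991] → run E
t=6: vr[B=256/205 E=3072/1991] → run B
t=7: vr[E=3072/1991] → run E

running at tick 3 = D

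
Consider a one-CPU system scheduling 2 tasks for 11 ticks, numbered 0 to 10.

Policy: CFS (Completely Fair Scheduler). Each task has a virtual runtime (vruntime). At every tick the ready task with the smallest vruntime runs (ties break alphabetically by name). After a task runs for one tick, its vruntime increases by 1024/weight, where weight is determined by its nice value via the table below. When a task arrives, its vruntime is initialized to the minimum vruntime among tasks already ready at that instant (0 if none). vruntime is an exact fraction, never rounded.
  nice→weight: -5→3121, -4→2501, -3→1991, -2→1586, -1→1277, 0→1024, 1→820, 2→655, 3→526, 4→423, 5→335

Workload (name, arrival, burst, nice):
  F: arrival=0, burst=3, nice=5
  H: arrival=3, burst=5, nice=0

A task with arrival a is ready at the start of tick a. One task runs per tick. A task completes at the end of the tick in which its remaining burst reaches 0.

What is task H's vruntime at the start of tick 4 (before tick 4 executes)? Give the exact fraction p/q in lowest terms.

vruntime(H, start of tick 4) = 1/1

t=0: vr[F=0] → run F
t=1: vr[F=1024/335] → run F
t=2: vr[F=2048/335] → run F
t=3: vr[H=0] → run H
t=4: vr[H=1] → run H
t=5: vr[H=2] → run H
t=6: vr[H=3] → run H
t=7: vr[H=4] → run H
t=8: (idle)
t=9: (idle)
t=10: (idle)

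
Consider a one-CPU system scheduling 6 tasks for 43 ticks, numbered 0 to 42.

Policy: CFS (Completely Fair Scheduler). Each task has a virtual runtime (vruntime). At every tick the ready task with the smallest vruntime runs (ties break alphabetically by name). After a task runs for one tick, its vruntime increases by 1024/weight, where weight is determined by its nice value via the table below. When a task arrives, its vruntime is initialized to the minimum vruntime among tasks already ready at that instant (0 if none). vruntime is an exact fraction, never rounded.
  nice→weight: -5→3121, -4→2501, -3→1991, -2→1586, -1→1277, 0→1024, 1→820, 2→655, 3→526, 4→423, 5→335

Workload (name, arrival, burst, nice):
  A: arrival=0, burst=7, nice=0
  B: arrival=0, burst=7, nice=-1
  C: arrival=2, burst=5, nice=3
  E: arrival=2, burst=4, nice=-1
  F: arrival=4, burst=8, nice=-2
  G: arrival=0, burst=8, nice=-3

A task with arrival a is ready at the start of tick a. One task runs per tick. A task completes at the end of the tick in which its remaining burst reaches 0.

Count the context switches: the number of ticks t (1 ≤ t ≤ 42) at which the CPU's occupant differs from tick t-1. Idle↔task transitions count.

t=0: vr[A=0 B=0 G=0] → run A
t=1: vr[A=1 B=0 G=0] → run B
t=2: vr[A=1 B=1024/1277 C=0 E=0 G=0] → run C
t=3: vr[A=1 B=1024/1277 C=512/263 E=0 G=0] → run E
t=4: vr[A=1 B=1024/1277 C=512/263 E=1024/1277 F=0 G=0] → run F
t=5: vr[A=1 B=1024/1277 C=512/263 E=1024/1277 F=512/793 G=0] → run G
t=6: vr[A=1 B=1024/1277 C=512/263 E=1024/1277 F=512/793 G=1024/1991] → run G
t=7: vr[A=1 B=1024/1277 C=512/263 E=1024/1277 F=512/793 G=2048/1991] → run F
t=8: vr[A=1 B=1024/1277 C=512/263 E=1024/1277 F=1024/793 G=2048/1991] → run B
t=9: vr[A=1 B=2048/1277 C=512/263 E=1024/1277 F=1024/793 G=2048/1991] → run E
t=10: vr[A=1 B=2048/1277 C=512/263 E=2048/1277 F=1024/793 G=2048/1991] → run A
t=11: vr[A=2 B=2048/1277 C=512/263 E=2048/1277 F=1024/793 G=2048/1991] → run G
t=12: vr[A=2 B=2048/1277 C=512/263 E=2048/1277 F=1024/793 G=3072/1991] → run F
t=13: vr[A=2 B=2048/1277 C=512/263 E=2048/1277 F=1536/793 G=3072/1991] → run G
t=14: vr[A=2 B=2048/1277 C=512/263 E=2048/1277 F=1536/793 G=4096/1991] → run B
t=15: vr[A=2 B=3072/1277 C=512/263 E=2048/1277 F=1536/793 G=4096/1991] → run E
t=16: vr[A=2 B=3072/1277 C=512/263 E=3072/1277 F=1536/793 G=4096/1991] → run F
t=17: vr[A=2 B=3072/1277 C=512/263 E=3072/1277 F=2048/793 G=4096/1991] → run C
t=18: vr[A=2 B=3072/1277 C=1024/263 E=3072/1277 F=2048/793 G=4096/1991] → run A
t=19: vr[A=3 B=3072/1277 C=1024/263 E=3072/1277 F=2048/793 G=4096/1991] → run G
t=20: vr[A=3 B=3072/1277 C=1024/263 E=3072/1277 F=2048/793 G=5120/1991] → run B
t=21: vr[A=3 B=4096/1277 C=1024/263 E=3072/1277 F=2048/793 G=5120/1991] → run E
t=22: vr[A=3 B=4096/1277 C=1024/263 F=2048/793 G=5120/1991] → run G
t=23: vr[A=3 B=4096/1277 C=1024/263 F=2048/793 G=6144/1991] → run F
t=24: vr[A=3 B=4096/1277 C=1024/263 F=2560/793 G=6144/1991] → run A
t=25: vr[A=4 B=4096/1277 C=1024/263 F=2560/793 G=6144/1991] → run G
t=26: vr[A=4 B=4096/1277 C=1024/263 F=2560/793 G=7168/1991] → run B
t=27: vr[A=4 B=5120/1277 C=1024/263 F=2560/793 G=7168/1991] → run F
t=28: vr[A=4 B=5120/1277 C=1024/263 F=3072/793 G=7168/1991] → run G
t=29: vr[A=4 B=5120/1277 C=1024/263 F=3072/793] → run F
t=30: vr[A=4 B=5120/1277 C=1024/263 F=3584/793] → run C
t=31: vr[A=4 B=5120/1277 C=1536/263 F=3584/793] → run A
t=32: vr[A=5 B=5120/1277 C=1536/263 F=3584/793] → run B
t=33: vr[A=5 B=6144/1277 C=1536/263 F=3584/793] → run F
t=34: vr[A=5 B=6144/1277 C=1536/263] → run B
t=35: vr[A=5 C=1536/263] → run A
t=36: vr[A=6 C=1536/263] → run C
t=37: vr[A=6 C=2048/263] → run A
t=38: vr[C=2048/263] → run C
t=39: (idle)
t=40: (idle)
t=41: (idle)
t=42: (idle)

context switches = 38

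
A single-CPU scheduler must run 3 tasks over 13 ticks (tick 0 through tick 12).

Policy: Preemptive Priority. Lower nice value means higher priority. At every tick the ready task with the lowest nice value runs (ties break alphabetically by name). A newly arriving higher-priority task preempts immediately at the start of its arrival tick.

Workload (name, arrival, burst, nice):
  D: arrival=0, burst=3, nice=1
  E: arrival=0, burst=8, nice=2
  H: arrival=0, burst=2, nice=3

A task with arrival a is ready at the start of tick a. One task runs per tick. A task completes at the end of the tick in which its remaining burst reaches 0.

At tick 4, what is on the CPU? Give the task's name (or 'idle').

running at tick 4 = E

t=0: ready={D,E,H} → run D
t=1: ready={D,E,H} → run D
t=2: ready={D,E,H} → run D
t=3: ready={E,H} → run E
t=4: ready={E,H} → run E
t=5: ready={E,H} → run E
t=6: ready={E,H} → run E
t=7: ready={E,H} → run E
t=8: ready={E,H} → run E
t=9: ready={E,H} → run E
t=10: ready={E,H} → run E
t=11: ready={H} → run H
t=12: ready={H} → run H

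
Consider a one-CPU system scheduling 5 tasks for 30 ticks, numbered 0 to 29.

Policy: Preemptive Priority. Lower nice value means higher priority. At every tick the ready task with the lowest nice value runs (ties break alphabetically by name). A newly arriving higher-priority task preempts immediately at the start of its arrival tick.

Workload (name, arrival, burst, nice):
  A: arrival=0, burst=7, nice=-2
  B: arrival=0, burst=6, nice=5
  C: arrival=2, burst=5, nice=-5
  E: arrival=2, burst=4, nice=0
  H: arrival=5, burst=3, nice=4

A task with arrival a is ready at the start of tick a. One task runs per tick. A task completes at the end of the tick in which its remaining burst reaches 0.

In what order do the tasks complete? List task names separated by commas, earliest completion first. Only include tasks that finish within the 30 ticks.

completion order = C, A, E, H, B

t=0: ready={A,B} → run A
t=1: ready={A,B} → run A
t=2: ready={A,B,C,E} → run C
t=3: ready={A,B,C,E} → run C
t=4: ready={A,B,C,E} → run C
t=5: ready={A,B,C,E,H} → run C
t=6: ready={A,B,C,E,H} → run C
t=7: ready={A,B,E,H} → run A
t=8: ready={A,B,E,H} → run A
t=9: ready={A,B,E,H} → run A
t=10: ready={A,B,E,H} → run A
t=11: ready={A,B,E,H} → run A
t=12: ready={B,E,H} → run E
t=13: ready={B,E,H} → run E
t=14: ready={B,E,H} → run E
t=15: ready={B,E,H} → run E
t=16: ready={B,H} → run H
t=17: ready={B,H} → run H
t=18: ready={B,H} → run H
t=19: ready={B} → run B
t=20: ready={B} → run B
t=21: ready={B} → run B
t=22: ready={B} → run B
t=23: ready={B} → run B
t=24: ready={B} → run B
t=25: (idle)
t=26: (idle)
t=27: (idle)
t=28: (idle)
t=29: (idle)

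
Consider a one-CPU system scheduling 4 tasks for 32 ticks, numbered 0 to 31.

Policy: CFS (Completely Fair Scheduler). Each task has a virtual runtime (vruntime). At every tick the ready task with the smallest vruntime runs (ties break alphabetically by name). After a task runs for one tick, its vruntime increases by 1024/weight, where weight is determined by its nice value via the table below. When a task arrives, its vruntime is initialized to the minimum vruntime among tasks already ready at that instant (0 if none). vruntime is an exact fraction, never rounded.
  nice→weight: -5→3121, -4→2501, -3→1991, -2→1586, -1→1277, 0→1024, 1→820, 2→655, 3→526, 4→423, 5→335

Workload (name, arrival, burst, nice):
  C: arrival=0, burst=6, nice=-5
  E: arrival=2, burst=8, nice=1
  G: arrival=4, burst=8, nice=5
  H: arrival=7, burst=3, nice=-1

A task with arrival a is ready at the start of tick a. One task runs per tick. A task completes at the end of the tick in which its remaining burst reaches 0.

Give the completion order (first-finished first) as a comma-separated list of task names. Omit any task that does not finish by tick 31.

completion order = C, H, E, G

t=0: vr[C=0] → run C
t=1: vr[C=1024/3121] → run C
t=2: vr[C=2048/3121 E=2048/3121] → run C
t=3: vr[C=3072/3121 E=2048/3121] → run E
t=4: vr[C=3072/3121 E=1218816/639805 G=3072/3121] → run C
t=5: vr[C=4096/3121 E=1218816/639805 G=3072/3121] → run G
t=6: vr[C=4096/3121 E=1218816/639805 G=4225024/1045535] → run C
t=7: vr[C=5120/3121 E=1218816/639805 G=4225024/1045535 H=5120/3121] → run C
t=8: vr[E=1218816/639805 G=4225024/1045535 H=5120/3121] → run H
t=9: vr[E=1218816/639805 G=4225024/1045535 H=9734144/3985517] → run E
t=10: vr[E=2017792/639805 G=4225024/1045535 H=9734144/3985517] → run H
t=11: vr[E=2017792/639805 G=4225024/1045535 H=12930048/3985517] → run E
t=12: vr[E=2816768/639805 G=4225024/1045535 H=12930048/3985517] → run H
t=13: vr[E=2816768/639805 G=4225024/1045535] → run G
t=14: vr[E=2816768/639805 G=7420928/1045535] → run E
t=15: vr[E=3615744/639805 G=7420928/1045535] → run E
t=16: vr[E=882944/127961 G=7420928/1045535] → run E
t=17: vr[E=5213696/639805 G=7420928/1045535] → run G
t=18: vr[E=5213696/639805 G=10616832/1045535] → run E
t=19: vr[E=6012672/639805 G=10616832/1045535] → run E
t=20: vr[G=10616832/1045535] → run G
t=21: vr[G=13812736/1045535] → run G
t=22: vr[G=3401728/209107] → run G
t=23: vr[G=20204544/1045535] → run G
t=24: vr[G=23400448/1045535] → run G
t=25: (idle)
t=26: (idle)
t=27: (idle)
t=28: (idle)
t=29: (idle)
t=30: (idle)
t=31: (idle)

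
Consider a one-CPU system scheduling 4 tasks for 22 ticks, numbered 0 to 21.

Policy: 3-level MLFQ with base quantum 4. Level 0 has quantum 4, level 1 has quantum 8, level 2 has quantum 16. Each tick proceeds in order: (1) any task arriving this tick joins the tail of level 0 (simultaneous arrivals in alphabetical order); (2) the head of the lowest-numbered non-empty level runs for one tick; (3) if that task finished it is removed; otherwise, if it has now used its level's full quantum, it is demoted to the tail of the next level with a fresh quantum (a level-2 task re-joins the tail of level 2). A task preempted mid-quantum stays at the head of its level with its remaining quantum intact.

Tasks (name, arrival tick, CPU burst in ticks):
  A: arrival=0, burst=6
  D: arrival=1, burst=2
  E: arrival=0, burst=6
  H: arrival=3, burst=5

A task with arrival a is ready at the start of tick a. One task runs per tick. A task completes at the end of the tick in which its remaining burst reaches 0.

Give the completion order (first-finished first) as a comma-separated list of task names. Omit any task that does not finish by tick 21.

completion order = D, A, E, H

t=0: L0/L1/L2 = AE/-/- → run A
t=1: L0/L1/L2 = AED/-/- → run A
t=2: L0/L1/L2 = AED/-/- → run A
t=3: L0/L1/L2 = AEDH/-/- → run A
t=4: L0/L1/L2 = EDH/A/- → run E
t=5: L0/L1/L2 = EDH/A/- → run E
t=6: L0/L1/L2 = EDH/A/- → run E
t=7: L0/L1/L2 = EDH/A/- → run E
t=8: L0/L1/L2 = DH/AE/- → run D
t=9: L0/L1/L2 = DH/AE/- → run D
t=10: L0/L1/L2 = H/AE/- → run H
t=11: L0/L1/L2 = H/AE/- → run H
t=12: L0/L1/L2 = H/AE/- → run H
t=13: L0/L1/L2 = H/AE/- → run H
t=14: L0/L1/L2 = -/AEH/- → run A
t=15: L0/L1/L2 = -/AEH/- → run A
t=16: L0/L1/L2 = -/EH/- → run E
t=17: L0/L1/L2 = -/EH/- → run E
t=18: L0/L1/L2 = -/H/- → run H
t=19: (idle)
t=20: (idle)
t=21: (idle)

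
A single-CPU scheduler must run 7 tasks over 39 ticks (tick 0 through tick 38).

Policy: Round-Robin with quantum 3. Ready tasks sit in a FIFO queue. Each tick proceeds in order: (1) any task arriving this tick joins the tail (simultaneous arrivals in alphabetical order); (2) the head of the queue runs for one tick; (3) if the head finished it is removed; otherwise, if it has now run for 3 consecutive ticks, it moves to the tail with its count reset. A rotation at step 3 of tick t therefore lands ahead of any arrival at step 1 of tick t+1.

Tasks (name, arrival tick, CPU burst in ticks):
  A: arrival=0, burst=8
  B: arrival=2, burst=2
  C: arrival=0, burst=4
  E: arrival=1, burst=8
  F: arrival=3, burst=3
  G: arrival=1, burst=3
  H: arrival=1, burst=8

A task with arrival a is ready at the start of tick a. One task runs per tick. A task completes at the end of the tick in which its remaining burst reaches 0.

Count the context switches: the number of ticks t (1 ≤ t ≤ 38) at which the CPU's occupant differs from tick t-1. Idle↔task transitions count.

context switches = 14

t=0: queue=[A,C] q_used=0 → run A
t=1: queue=[A,C,E,G,H] q_used=1 → run A
t=2: queue=[A,C,E,G,H,B] q_used=2 → run A
t=3: queue=[C,E,G,H,B,A,F] q_used=0 → run C
t=4: queue=[C,E,G,H,B,A,F] q_used=1 → run C
t=5: queue=[C,E,G,H,B,A,F] q_used=2 → run C
t=6: queue=[E,G,H,B,A,F,C] q_used=0 → run E
t=7: queue=[E,G,H,B,A,F,C] q_used=1 → run E
t=8: queue=[E,G,H,B,A,F,C] q_used=2 → run E
t=9: queue=[G,H,B,A,F,C,E] q_used=0 → run G
t=10: queue=[G,H,B,A,F,C,E] q_used=1 → run G
t=11: queue=[G,H,B,A,F,C,E] q_used=2 → run G
t=12: queue=[H,B,A,F,C,E] q_used=0 → run H
t=13: queue=[H,B,A,F,C,E] q_used=1 → run H
t=14: queue=[H,B,A,F,C,E] q_used=2 → run H
t=15: queue=[B,A,F,C,E,H] q_used=0 → run B
t=16: queue=[B,A,F,C,E,H] q_used=1 → run B
t=17: queue=[A,F,C,E,H] q_used=0 → run A
t=18: queue=[A,F,C,E,H] q_used=1 → run A
t=19: queue=[A,F,C,E,H] q_used=2 → run A
t=20: queue=[F,C,E,H,A] q_used=0 → run F
t=21: queue=[F,C,E,H,A] q_used=1 → run F
t=22: queue=[F,C,E,H,A] q_used=2 → run F
t=23: queue=[C,E,H,A] q_used=0 → run C
t=24: queue=[E,H,A] q_used=0 → run E
t=25: queue=[E,H,A] q_used=1 → run E
t=26: queue=[E,H,A] q_used=2 → run E
t=27: queue=[H,A,E] q_used=0 → run H
t=28: queue=[H,A,E] q_used=1 → run H
t=29: queue=[H,A,E] q_used=2 → run H
t=30: queue=[A,E,H] q_used=0 → run A
t=31: queue=[A,E,H] q_used=1 → run A
t=32: queue=[E,H] q_used=0 → run E
t=33: queue=[E,H] q_used=1 → run E
t=34: queue=[H] q_used=0 → run H
t=35: queue=[H] q_used=1 → run H
t=36: (idle)
t=37: (idle)
t=38: (idle)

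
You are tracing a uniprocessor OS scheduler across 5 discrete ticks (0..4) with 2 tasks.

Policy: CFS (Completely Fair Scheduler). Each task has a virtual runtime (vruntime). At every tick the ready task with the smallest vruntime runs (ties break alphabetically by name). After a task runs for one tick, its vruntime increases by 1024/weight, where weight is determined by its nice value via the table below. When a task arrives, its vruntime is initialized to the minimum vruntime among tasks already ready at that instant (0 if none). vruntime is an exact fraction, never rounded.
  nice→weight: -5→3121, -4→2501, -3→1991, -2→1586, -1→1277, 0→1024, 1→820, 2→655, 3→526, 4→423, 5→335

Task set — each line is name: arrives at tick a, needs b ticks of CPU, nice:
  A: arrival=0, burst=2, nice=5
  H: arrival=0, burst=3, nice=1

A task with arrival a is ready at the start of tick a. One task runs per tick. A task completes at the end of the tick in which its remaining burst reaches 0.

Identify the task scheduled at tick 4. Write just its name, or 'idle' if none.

t=0: vr[A=0 H=0] → run A
t=1: vr[A=1024/335 H=0] → run H
t=2: vr[A=1024/335 H=256/205] → run H
t=3: vr[A=1024/335 H=512/205] → run H
t=4: vr[A=1024/335] → run A

running at tick 4 = A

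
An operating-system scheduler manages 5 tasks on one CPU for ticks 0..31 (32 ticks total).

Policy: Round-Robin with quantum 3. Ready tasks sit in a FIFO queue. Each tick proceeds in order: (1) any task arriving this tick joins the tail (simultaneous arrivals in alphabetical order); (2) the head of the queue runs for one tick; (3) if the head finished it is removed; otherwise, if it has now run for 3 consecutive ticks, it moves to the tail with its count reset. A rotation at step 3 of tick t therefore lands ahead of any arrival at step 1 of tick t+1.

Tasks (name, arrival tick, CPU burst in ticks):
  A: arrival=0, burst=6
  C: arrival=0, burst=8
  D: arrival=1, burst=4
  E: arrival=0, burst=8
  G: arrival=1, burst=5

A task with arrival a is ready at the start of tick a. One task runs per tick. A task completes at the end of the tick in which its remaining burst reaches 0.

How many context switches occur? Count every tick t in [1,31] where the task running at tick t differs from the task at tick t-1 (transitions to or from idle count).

context switches = 12

t=0: queue=[A,C,E] q_used=0 → run A
t=1: queue=[A,C,E,D,G] q_used=1 → run A
t=2: queue=[A,C,E,D,G] q_used=2 → run A
t=3: queue=[C,E,D,G,A] q_used=0 → run C
t=4: queue=[C,E,D,G,A] q_used=1 → run C
t=5: queue=[C,E,D,G,A] q_used=2 → run C
t=6: queue=[E,D,G,A,C] q_used=0 → run E
t=7: queue=[E,D,G,A,C] q_used=1 → run E
t=8: queue=[E,D,G,A,C] q_used=2 → run E
t=9: queue=[D,G,A,C,E] q_used=0 → run D
t=10: queue=[D,G,A,C,E] q_used=1 → run D
t=11: queue=[D,G,A,C,E] q_used=2 → run D
t=12: queue=[G,A,C,E,D] q_used=0 → run G
t=13: queue=[G,A,C,E,D] q_used=1 → run G
t=14: queue=[G,A,C,E,D] q_used=2 → run G
t=15: queue=[A,C,E,D,G] q_used=0 → run A
t=16: queue=[A,C,E,D,G] q_used=1 → run A
t=17: queue=[A,C,E,D,G] q_used=2 → run A
t=18: queue=[C,E,D,G] q_used=0 → run C
t=19: queue=[C,E,D,G] q_used=1 → run C
t=20: queue=[C,E,D,G] q_used=2 → run C
t=21: queue=[E,D,G,C] q_used=0 → run E
t=22: queue=[E,D,G,C] q_used=1 → run E
t=23: queue=[E,D,G,C] q_used=2 → run E
t=24: queue=[D,G,C,E] q_used=0 → run D
t=25: queue=[G,C,E] q_used=0 → run G
t=26: queue=[G,C,E] q_used=1 → run G
t=27: queue=[C,E] q_used=0 → run C
t=28: queue=[C,E] q_used=1 → run C
t=29: queue=[E] q_used=0 → run E
t=30: queue=[E] q_used=1 → run E
t=31: (idle)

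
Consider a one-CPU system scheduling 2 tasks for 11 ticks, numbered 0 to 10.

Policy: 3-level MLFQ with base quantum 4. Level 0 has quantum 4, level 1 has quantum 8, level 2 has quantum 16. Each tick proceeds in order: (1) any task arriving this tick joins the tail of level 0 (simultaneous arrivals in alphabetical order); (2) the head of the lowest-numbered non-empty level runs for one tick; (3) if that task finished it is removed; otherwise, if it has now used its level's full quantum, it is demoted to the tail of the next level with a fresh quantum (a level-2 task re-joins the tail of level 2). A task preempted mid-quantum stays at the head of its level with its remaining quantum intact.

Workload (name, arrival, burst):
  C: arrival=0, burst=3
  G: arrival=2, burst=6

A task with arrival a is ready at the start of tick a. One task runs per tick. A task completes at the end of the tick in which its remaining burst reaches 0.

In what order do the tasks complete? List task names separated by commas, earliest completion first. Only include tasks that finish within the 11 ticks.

t=0: L0/L1/L2 = C/-/- → run C
t=1: L0/L1/L2 = C/-/- → run C
t=2: L0/L1/L2 = CG/-/- → run C
t=3: L0/L1/L2 = G/-/- → run G
t=4: L0/L1/L2 = G/-/- → run G
t=5: L0/L1/L2 = G/-/- → run G
t=6: L0/L1/L2 = G/-/- → run G
t=7: L0/L1/L2 = -/G/- → run G
t=8: L0/L1/L2 = -/G/- → run G
t=9: (idle)
t=10: (idle)

completion order = C, G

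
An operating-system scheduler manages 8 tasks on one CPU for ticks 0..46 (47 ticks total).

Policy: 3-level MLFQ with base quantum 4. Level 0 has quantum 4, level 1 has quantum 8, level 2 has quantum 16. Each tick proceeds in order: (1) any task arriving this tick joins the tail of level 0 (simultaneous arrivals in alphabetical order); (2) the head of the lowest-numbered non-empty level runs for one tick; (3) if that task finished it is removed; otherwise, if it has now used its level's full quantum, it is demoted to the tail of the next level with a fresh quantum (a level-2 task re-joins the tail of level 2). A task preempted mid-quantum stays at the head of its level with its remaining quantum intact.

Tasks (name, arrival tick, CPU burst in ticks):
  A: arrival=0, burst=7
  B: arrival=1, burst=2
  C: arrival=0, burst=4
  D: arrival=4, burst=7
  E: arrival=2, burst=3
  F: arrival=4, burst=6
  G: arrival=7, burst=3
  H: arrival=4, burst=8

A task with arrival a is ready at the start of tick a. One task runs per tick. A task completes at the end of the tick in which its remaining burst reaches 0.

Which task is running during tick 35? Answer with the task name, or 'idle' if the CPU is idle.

t=0: L0/L1/L2 = AC/-/- → run A
t=1: L0/L1/L2 = ACB/-/- → run A
t=2: L0/L1/L2 = ACBE/-/- → run A
t=3: L0/L1/L2 = ACBE/-/- → run A
t=4: L0/L1/L2 = CBEDFH/A/- → run C
t=5: L0/L1/L2 = CBEDFH/A/- → run C
t=6: L0/L1/L2 = CBEDFH/A/- → run C
t=7: L0/L1/L2 = CBEDFHG/A/- → run C
t=8: L0/L1/L2 = BEDFHG/A/- → run B
t=9: L0/L1/L2 = BEDFHG/A/- → run B
t=10: L0/L1/L2 = EDFHG/A/- → run E
t=11: L0/L1/L2 = EDFHG/A/- → run E
t=12: L0/L1/L2 = EDFHG/A/- → run E
t=13: L0/L1/L2 = DFHG/A/- → run D
t=14: L0/L1/L2 = DFHG/A/- → run D
t=15: L0/L1/L2 = DFHG/A/- → run D
t=16: L0/L1/L2 = DFHG/A/- → run D
t=17: L0/L1/L2 = FHG/AD/- → run F
t=18: L0/L1/L2 = FHG/AD/- → run F
t=19: L0/L1/L2 = FHG/AD/- → run F
t=20: L0/L1/L2 = FHG/AD/- → run F
t=21: L0/L1/L2 = HG/ADF/- → run H
t=22: L0/L1/L2 = HG/ADF/- → run H
t=23: L0/L1/L2 = HG/ADF/- → run H
t=24: L0/L1/L2 = HG/ADF/- → run H
t=25: L0/L1/L2 = G/ADFH/- → run G
t=26: L0/L1/L2 = G/ADFH/- → run G
t=27: L0/L1/L2 = G/ADFH/- → run G
t=28: L0/L1/L2 = -/ADFH/- → run A
t=29: L0/L1/L2 = -/ADFH/- → run A
t=30: L0/L1/L2 = -/ADFH/- → run A
t=31: L0/L1/L2 = -/DFH/- → run D
t=32: L0/L1/L2 = -/DFH/- → run D
t=33: L0/L1/L2 = -/DFH/- → run D
t=34: L0/L1/L2 = -/FH/- → run F
t=35: L0/L1/L2 = -/FH/- → run F
t=36: L0/L1/L2 = -/H/- → run H
t=37: L0/L1/L2 = -/H/- → run H
t=38: L0/L1/L2 = -/H/- → run H
t=39: L0/L1/L2 = -/H/- → run H
t=40: (idle)
t=41: (idle)
t=42: (idle)
t=43: (idle)
t=44: (idle)
t=45: (idle)
t=46: (idle)

running at tick 35 = F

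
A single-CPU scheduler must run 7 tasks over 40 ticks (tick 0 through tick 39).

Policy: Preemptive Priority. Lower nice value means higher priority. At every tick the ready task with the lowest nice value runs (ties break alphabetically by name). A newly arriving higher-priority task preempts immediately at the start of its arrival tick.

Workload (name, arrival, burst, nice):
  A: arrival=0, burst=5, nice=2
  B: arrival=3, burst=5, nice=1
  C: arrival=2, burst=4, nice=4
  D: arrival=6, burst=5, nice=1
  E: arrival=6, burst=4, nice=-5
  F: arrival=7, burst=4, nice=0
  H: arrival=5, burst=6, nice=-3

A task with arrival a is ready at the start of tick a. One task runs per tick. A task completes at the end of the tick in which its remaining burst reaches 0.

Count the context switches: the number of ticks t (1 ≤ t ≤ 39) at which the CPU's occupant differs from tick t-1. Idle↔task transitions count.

context switches = 10

t=0: ready={A} → run A
t=1: ready={A} → run A
t=2: ready={A,C} → run A
t=3: ready={A,B,C} → run B
t=4: ready={A,B,C} → run B
t=5: ready={A,B,C,H} → run H
t=6: ready={A,B,C,D,E,H} → run E
t=7: ready={A,B,C,D,E,F,H} → run E
t=8: ready={A,B,C,D,E,F,H} → run E
t=9: ready={A,B,C,D,E,F,H} → run E
t=10: ready={A,B,C,D,F,H} → run H
t=11: ready={A,B,C,D,F,H} → run H
t=12: ready={A,B,C,D,F,H} → run H
t=13: ready={A,B,C,D,F,H} → run H
t=14: ready={A,B,C,D,F,H} → run H
t=15: ready={A,B,C,D,F} → run F
t=16: ready={A,B,C,D,F} → run F
t=17: ready={A,B,C,D,F} → run F
t=18: ready={A,B,C,D,F} → run F
t=19: ready={A,B,C,D} → run B
t=20: ready={A,B,C,D} → run B
t=21: ready={A,B,C,D} → run B
t=22: ready={A,C,D} → run D
t=23: ready={A,C,D} → run D
t=24: ready={A,C,D} → run D
t=25: ready={A,C,D} → run D
t=26: ready={A,C,D} → run D
t=27: ready={A,C} → run A
t=28: ready={A,C} → run A
t=29: ready={C} → run C
t=30: ready={C} → run C
t=31: ready={C} → run C
t=32: ready={C} → run C
t=33: (idle)
t=34: (idle)
t=35: (idle)
t=36: (idle)
t=37: (idle)
t=38: (idle)
t=39: (idle)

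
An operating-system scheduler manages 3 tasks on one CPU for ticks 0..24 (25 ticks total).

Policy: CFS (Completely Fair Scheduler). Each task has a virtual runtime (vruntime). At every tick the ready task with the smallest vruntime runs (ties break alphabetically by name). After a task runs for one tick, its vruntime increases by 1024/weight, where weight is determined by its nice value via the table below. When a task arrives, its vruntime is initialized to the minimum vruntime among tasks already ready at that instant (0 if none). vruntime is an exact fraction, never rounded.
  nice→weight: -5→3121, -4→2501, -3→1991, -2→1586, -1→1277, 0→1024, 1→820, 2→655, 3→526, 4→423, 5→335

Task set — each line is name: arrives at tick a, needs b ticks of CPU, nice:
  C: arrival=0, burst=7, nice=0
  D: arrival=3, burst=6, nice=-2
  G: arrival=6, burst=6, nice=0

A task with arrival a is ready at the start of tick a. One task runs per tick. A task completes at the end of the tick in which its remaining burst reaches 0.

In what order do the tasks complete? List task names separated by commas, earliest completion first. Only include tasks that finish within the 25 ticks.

t=0: vr[C=0] → run C
t=1: vr[C=1] → run C
t=2: vr[C=2] → run C
t=3: vr[C=3 D=3] → run C
t=4: vr[C=4 D=3] → run D
t=5: vr[C=4 D=2891/793] → run D
t=6: vr[C=4 D=3403/793 G=4] → run C
t=7: vr[C=5 D=3403/793 G=4] → run G
t=8: vr[C=5 D=3403/793 G=5] → run D
t=9: vr[C=5 D=3915/793 G=5] → run D
t=10: vr[C=5 D=4427/793 G=5] → run C
t=11: vr[C=6 D=4427/793 G=5] → run G
t=12: vr[C=6 D=4427/793 G=6] → run D
t=13: vr[C=6 D=4939/793 G=6] → run C
t=14: vr[D=4939/793 G=6] → run G
t=15: vr[D=4939/793 G=7] → run D
t=16: vr[G=7] → run G
t=17: vr[G=8] → run G
t=18: vr[G=9] → run G
t=19: (idle)
t=20: (idle)
t=21: (idle)
t=22: (idle)
t=23: (idle)
t=24: (idle)

completion order = C, D, G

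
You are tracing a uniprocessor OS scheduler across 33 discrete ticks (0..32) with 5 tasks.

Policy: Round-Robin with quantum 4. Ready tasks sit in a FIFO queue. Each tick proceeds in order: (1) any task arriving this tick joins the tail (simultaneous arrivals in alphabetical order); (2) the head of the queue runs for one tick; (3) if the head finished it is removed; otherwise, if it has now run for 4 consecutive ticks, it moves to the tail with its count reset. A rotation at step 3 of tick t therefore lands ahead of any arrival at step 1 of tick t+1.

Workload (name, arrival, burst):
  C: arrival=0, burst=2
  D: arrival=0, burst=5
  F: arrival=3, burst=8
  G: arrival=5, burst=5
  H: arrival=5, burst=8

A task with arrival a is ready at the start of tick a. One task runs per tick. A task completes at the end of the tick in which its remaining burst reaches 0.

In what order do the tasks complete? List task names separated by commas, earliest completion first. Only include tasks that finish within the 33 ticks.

completion order = C, D, F, G, H

t=0: queue=[C,D] q_used=0 → run C
t=1: queue=[C,D] q_used=1 → run C
t=2: queue=[D] q_used=0 → run D
t=3: queue=[D,F] q_used=1 → run D
t=4: queue=[D,F] q_used=2 → run D
t=5: queue=[D,F,G,H] q_used=3 → run D
t=6: queue=[F,G,H,D] q_used=0 → run F
t=7: queue=[F,G,H,D] q_used=1 → run F
t=8: queue=[F,G,H,D] q_used=2 → run F
t=9: queue=[F,G,H,D] q_used=3 → run F
t=10: queue=[G,H,D,F] q_used=0 → run G
t=11: queue=[G,H,D,F] q_used=1 → run G
t=12: queue=[G,H,D,F] q_used=2 → run G
t=13: queue=[G,H,D,F] q_used=3 → run G
t=14: queue=[H,D,F,G] q_used=0 → run H
t=15: queue=[H,D,F,G] q_used=1 → run H
t=16: queue=[H,D,F,G] q_used=2 → run H
t=17: queue=[H,D,F,G] q_used=3 → run H
t=18: queue=[D,F,G,H] q_used=0 → run D
t=19: queue=[F,G,H] q_used=0 → run F
t=20: queue=[F,G,H] q_used=1 → run F
t=21: queue=[F,G,H] q_used=2 → run F
t=22: queue=[F,G,H] q_used=3 → run F
t=23: queue=[G,H] q_used=0 → run G
t=24: queue=[H] q_used=0 → run H
t=25: queue=[H] q_used=1 → run H
t=26: queue=[H] q_used=2 → run H
t=27: queue=[H] q_used=3 → run H
t=28: (idle)
t=29: (idle)
t=30: (idle)
t=31: (idle)
t=32: (idle)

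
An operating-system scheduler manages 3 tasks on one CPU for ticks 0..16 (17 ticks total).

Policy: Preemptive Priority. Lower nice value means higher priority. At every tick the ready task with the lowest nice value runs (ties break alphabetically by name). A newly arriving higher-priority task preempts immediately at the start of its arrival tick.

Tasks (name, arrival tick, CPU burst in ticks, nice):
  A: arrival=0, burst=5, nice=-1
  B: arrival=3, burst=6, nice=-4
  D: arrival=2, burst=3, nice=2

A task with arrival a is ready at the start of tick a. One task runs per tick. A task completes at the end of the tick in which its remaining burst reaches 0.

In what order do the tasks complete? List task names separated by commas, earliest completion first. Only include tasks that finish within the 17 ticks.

completion order = B, A, D

t=0: ready={A} → run A
t=1: ready={A} → run A
t=2: ready={A,D} → run A
t=3: ready={A,B,D} → run B
t=4: ready={A,B,D} → run B
t=5: ready={A,B,D} → run B
t=6: ready={A,B,D} → run B
t=7: ready={A,B,D} → run B
t=8: ready={A,B,D} → run B
t=9: ready={A,D} → run A
t=10: ready={A,D} → run A
t=11: ready={D} → run D
t=12: ready={D} → run D
t=13: ready={D} → run D
t=14: (idle)
t=15: (idle)
t=16: (idle)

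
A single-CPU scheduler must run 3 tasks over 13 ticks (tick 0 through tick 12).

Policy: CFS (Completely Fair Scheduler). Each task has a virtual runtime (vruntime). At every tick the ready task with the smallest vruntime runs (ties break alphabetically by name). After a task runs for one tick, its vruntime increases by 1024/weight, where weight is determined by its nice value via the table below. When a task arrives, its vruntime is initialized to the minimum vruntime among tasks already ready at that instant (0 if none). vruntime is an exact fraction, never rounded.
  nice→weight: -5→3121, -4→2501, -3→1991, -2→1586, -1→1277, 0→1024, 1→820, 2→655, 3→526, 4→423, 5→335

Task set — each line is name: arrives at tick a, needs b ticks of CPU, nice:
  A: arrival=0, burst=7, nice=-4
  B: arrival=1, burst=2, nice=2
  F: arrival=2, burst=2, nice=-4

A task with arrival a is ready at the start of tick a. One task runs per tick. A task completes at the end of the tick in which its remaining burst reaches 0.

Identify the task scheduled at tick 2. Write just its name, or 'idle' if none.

running at tick 2 = B

t=0: vr[A=0] → run A
t=1: vr[A=1024/2501 B=1024/2501] → run A
t=2: vr[A=2048/2501 B=1024/2501 F=1024/2501] → run B
t=3: vr[A=2048/2501 B=3231744/1638155 F=1024/2501] → run F
t=4: vr[A=2048/2501 B=3231744/1638155 F=2048/2501] → run A
t=5: vr[A=3072/2501 B=3231744/1638155 F=2048/2501] → run F
t=6: vr[A=3072/2501 B=3231744/1638155] → run A
t=7: vr[A=4096/2501 B=3231744/1638155] → run A
t=8: vr[A=5120/2501 B=3231744/1638155] → run B
t=9: vr[A=5120/2501] → run A
t=10: vr[A=6144/2501] → run A
t=11: (idle)
t=12: (idle)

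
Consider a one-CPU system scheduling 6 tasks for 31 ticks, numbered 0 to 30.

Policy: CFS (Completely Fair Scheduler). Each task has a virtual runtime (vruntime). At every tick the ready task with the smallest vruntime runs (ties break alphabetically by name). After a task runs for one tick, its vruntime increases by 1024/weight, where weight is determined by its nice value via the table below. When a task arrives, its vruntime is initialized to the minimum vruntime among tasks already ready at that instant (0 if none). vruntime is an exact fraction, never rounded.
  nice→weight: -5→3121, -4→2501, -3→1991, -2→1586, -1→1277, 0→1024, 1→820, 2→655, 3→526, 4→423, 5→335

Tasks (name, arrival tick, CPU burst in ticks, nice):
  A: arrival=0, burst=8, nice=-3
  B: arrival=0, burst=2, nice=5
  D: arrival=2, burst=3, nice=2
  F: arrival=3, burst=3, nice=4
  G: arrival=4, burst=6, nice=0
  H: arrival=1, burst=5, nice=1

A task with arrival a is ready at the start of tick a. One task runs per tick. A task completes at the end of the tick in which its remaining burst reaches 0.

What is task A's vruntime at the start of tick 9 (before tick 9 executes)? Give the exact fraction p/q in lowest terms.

vruntime(A, start of tick 9) = 3072/1991

t=0: vr[A=0 B=0] → run A
t=1: vr[A=1024/1991 B=0 H=0] → run B
t=2: vr[A=1024/1991 B=1024/335 D=0 H=0] → run D
t=3: vr[A=1024/1991 B=1024/335 D=1024/655 F=0 H=0] → run F
t=4: vr[A=1024/1991 B=1024/335 D=1024/655 F=1024/423 G=0 H=0] → run G
t=5: vr[A=1024/1991 B=1024/335 D=1024/655 F=1024/423 G=1 H=0] → run H
t=6: vr[A=1024/1991 B=1024/335 D=1024/655 F=1024/423 G=1 H=256/205] → run A
t=7: vr[A=2048/1991 B=1024/335 D=1024/655 F=1024/423 G=1 H=256/205] → run G
t=8: vr[A=2048/1991 B=1024/335 D=1024/655 F=1024/423 G=2 H=256/205] → run A
t=9: vr[A=3072/1991 B=1024/335 D=1024/655 F=1024/423 G=2 H=256/205] → run H
t=10: vr[A=3072/1991 B=1024/335 D=1024/655 F=1024/423 G=2 H=512/205] → run A
t=11: vr[A=4096/1991 B=1024/335 D=1024/655 F=1024/423 G=2 H=512/205] → run D
t=12: vr[A=4096/1991 B=1024/335 D=2048/655 F=1024/423 G=2 H=512/205] → run G
t=13: vr[A=4096/1991 B=1024/335 D=2048/655 F=1024/423 G=3 H=512/205] → run A
t=14: vr[A=5120/1991 B=1024/335 D=2048/655 F=1024/423 G=3 H=512/205] → run F
t=15: vr[A=5120/1991 B=1024/335 D=2048/655 F=2048/423 G=3 H=512/205] → run H
t=16: vr[A=5120/1991 B=1024/335 D=2048/655 F=2048/423 G=3 H=768/205] → run A
t=17: vr[A=6144/1991 B=1024/335 D=2048/655 F=2048/423 G=3 H=768/205] → run G
t=18: vr[A=6144/1991 B=1024/335 D=2048/655 F=2048/423 G=4 H=768/205] → run B
t=19: vr[A=6144/1991 D=2048/655 F=2048/423 G=4 H=768/205] → run A
t=20: vr[A=7168/1991 D=2048/655 F=2048/423 G=4 H=768/205] → run D
t=21: vr[A=7168/1991 F=2048/423 G=4 H=768/205] → run A
t=22: vr[F=2048/423 G=4 H=768/205] → run H
t=23: vr[F=2048/423 G=4 H=1024/205] → run G
t=24: vr[F=2048/423 G=5 H=1024/205] → run F
t=25: vr[G=5 H=1024/205] → run H
t=26: vr[G=5] → run G
t=27: (idle)
t=28: (idle)
t=29: (idle)
t=30: (idle)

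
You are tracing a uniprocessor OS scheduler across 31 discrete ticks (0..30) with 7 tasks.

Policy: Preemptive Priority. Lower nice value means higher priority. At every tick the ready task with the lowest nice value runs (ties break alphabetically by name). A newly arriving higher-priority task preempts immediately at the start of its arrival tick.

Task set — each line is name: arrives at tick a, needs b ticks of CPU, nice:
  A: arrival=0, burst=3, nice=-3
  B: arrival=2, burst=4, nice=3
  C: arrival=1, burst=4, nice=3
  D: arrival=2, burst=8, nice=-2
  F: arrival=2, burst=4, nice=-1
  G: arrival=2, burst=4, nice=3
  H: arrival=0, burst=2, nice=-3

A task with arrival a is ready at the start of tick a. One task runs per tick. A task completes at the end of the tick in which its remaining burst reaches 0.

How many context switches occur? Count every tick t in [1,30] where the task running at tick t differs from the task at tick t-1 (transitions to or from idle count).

t=0: ready={A,H} → run A
t=1: ready={A,C,H} → run A
t=2: ready={A,B,C,D,F,G,H} → run A
t=3: ready={B,C,D,F,G,H} → run H
t=4: ready={B,C,D,F,G,H} → run H
t=5: ready={B,C,D,F,G} → run D
t=6: ready={B,C,D,F,G} → run D
t=7: ready={B,C,D,F,G} → run D
t=8: ready={B,C,D,F,G} → run D
t=9: ready={B,C,D,F,G} → run D
t=10: ready={B,C,D,F,G} → run D
t=11: ready={B,C,D,F,G} → run D
t=12: ready={B,C,D,F,G} → run D
t=13: ready={B,C,F,G} → run F
t=14: ready={B,C,F,G} → run F
t=15: ready={B,C,F,G} → run F
t=16: ready={B,C,F,G} → run F
t=17: ready={B,C,G} → run B
t=18: ready={B,C,G} → run B
t=19: ready={B,C,G} → run B
t=20: ready={B,C,G} → run B
t=21: ready={C,G} → run C
t=22: ready={C,G} → run C
t=23: ready={C,G} → run C
t=24: ready={C,G} → run C
t=25: ready={G} → run G
t=26: ready={G} → run G
t=27: ready={G} → run G
t=28: ready={G} → run G
t=29: (idle)
t=30: (idle)

context switches = 7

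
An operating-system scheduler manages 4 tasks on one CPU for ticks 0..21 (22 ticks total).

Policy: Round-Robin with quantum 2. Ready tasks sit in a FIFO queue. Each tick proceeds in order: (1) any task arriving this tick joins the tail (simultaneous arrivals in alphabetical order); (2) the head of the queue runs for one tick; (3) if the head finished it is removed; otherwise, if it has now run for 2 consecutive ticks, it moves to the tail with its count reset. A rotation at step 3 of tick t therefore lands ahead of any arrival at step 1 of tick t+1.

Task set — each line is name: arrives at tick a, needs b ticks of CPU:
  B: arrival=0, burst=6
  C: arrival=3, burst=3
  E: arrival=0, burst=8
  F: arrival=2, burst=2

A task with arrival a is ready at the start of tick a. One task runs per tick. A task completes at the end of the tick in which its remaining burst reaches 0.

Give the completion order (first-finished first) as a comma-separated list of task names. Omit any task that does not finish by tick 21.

t=0: queue=[B,E] q_used=0 → run B
t=1: queue=[B,E] q_used=1 → run B
t=2: queue=[E,B,F] q_used=0 → run E
t=3: queue=[E,B,F,C] q_used=1 → run E
t=4: queue=[B,F,C,E] q_used=0 → run B
t=5: queue=[B,F,C,E] q_used=1 → run B
t=6: queue=[F,C,E,B] q_used=0 → run F
t=7: queue=[F,C,E,B] q_used=1 → run F
t=8: queue=[C,E,B] q_used=0 → run C
t=9: queue=[C,E,B] q_used=1 → run C
t=10: queue=[E,B,C] q_used=0 → run E
t=11: queue=[E,B,C] q_used=1 → run E
t=12: queue=[B,C,E] q_used=0 → run B
t=13: queue=[B,C,E] q_used=1 → run B
t=14: queue=[C,E] q_used=0 → run C
t=15: queue=[E] q_used=0 → run E
t=16: queue=[E] q_used=1 → run E
t=17: queue=[E] q_used=0 → run E
t=18: queue=[E] q_used=1 → run E
t=19: (idle)
t=20: (idle)
t=21: (idle)

completion order = F, B, C, E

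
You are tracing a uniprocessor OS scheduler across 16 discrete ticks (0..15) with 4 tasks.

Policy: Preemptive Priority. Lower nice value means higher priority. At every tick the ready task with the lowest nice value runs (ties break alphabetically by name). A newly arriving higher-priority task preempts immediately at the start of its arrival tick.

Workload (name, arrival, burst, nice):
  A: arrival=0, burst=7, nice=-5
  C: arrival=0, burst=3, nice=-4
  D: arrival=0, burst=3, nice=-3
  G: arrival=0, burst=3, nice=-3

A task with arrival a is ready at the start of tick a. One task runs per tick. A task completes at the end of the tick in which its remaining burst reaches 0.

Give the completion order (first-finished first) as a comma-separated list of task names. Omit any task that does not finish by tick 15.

t=0: ready={A,C,D,G} → run A
t=1: ready={A,C,D,G} → run A
t=2: ready={A,C,D,G} → run A
t=3: ready={A,C,D,G} → run A
t=4: ready={A,C,D,G} → run A
t=5: ready={A,C,D,G} → run A
t=6: ready={A,C,D,G} → run A
t=7: ready={C,D,G} → run C
t=8: ready={C,D,G} → run C
t=9: ready={C,D,G} → run C
t=10: ready={D,G} → run D
t=11: ready={D,G} → run D
t=12: ready={D,G} → run D
t=13: ready={G} → run G
t=14: ready={G} → run G
t=15: ready={G} → run G

completion order = A, C, D, G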